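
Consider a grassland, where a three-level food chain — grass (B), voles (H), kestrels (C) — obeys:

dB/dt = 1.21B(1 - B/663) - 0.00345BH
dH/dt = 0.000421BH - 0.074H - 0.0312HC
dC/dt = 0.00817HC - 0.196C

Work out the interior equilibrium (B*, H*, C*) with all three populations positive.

B* ≈ 618, H* ≈ 24, C* ≈ 5.96

From dC/dt = 0: 0.00817H* = 0.196, so H* = 24.
From dB/dt = 0: 1.21(1 - B*/663) = 0.00345·24, giving B* = 663·(1 - 0.0684) = 618.
From dH/dt = 0: 0.000421·618 - 0.074 = 0.0312C*, so C* = 0.186/0.0312 = 5.96.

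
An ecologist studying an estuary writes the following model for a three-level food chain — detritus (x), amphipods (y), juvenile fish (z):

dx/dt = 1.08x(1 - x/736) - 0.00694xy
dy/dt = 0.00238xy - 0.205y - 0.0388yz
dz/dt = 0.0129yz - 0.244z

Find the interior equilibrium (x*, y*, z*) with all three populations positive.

From dz/dt = 0: 0.0129y* = 0.244, so y* = 18.9.
From dx/dt = 0: 1.08(1 - x*/736) = 0.00694·18.9, giving x* = 736·(1 - 0.122) = 647.
From dy/dt = 0: 0.00238·647 - 0.205 = 0.0388z*, so z* = 1.33/0.0388 = 34.4.

x* ≈ 647, y* ≈ 18.9, z* ≈ 34.4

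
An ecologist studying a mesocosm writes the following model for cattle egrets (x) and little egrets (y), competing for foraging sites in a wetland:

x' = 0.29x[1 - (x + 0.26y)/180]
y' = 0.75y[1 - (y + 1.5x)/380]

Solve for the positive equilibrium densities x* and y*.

Setting both brackets to zero gives the nullclines x + 0.26y = 180 and 1.5x + y = 380.
Substituting y = 380 - 1.5x into the first: x(1 - 0.26·1.5) = 180 - 0.26·380.
So x* = 81.2/0.61 = 133, and then y* = 380 - 1.5·133 = 180.

x* ≈ 133, y* ≈ 180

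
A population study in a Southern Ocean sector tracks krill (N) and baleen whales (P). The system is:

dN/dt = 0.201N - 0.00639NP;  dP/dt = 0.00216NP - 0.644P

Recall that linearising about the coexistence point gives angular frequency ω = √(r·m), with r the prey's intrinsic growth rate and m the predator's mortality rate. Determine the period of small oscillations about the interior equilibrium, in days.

Here r = 0.201 and m = 0.644, so r·m = 0.129.
ω = √0.129 = 0.36 per day, hence T = 2π/ω ≈ 17.5 days.

T ≈ 17.5 days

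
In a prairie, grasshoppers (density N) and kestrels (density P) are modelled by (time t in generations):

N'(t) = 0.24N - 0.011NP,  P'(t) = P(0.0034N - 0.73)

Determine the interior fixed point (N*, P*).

N* ≈ 215, P* ≈ 21.8

Set dP/dt = 0 with P > 0: 0.0034N - 0.73 = 0, so N* = 0.73/0.0034 = 215.
Set dN/dt = 0 with N > 0: 0.24 - 0.011P = 0, so P* = 0.24/0.011 = 21.8.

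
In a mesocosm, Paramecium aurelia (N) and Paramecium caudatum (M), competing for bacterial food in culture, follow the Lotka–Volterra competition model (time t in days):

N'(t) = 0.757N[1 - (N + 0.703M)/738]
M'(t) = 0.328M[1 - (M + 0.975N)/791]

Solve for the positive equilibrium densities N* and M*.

N* ≈ 578, M* ≈ 227

Setting both brackets to zero gives the nullclines N + 0.703M = 738 and 0.975N + M = 791.
Substituting M = 791 - 0.975N into the first: N(1 - 0.703·0.975) = 738 - 0.703·791.
So N* = 182/0.315 = 578, and then M* = 791 - 0.975·578 = 227.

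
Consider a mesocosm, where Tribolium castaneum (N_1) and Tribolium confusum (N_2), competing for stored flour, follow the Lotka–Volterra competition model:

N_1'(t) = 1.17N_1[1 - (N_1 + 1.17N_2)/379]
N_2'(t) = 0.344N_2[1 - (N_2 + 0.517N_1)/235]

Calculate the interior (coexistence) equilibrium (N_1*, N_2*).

Setting both brackets to zero gives the nullclines N_1 + 1.17N_2 = 379 and 0.517N_1 + N_2 = 235.
Substituting N_2 = 235 - 0.517N_1 into the first: N_1(1 - 1.17·0.517) = 379 - 1.17·235.
So N_1* = 104/0.395 = 263, and then N_2* = 235 - 0.517·263 = 98.9.

N_1* ≈ 263, N_2* ≈ 98.9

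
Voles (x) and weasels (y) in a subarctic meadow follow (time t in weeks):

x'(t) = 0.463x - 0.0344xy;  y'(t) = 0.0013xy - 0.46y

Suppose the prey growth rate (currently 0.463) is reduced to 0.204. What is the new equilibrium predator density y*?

At the interior fixed point, setting dx/dt = 0 with x > 0 fixes y* = (prey growth rate)/(xy coefficient) — independent of the other coefficients.
With the change, y* = 0.204/0.0344 = 5.93; it falls from 13.5.

y* ≈ 5.93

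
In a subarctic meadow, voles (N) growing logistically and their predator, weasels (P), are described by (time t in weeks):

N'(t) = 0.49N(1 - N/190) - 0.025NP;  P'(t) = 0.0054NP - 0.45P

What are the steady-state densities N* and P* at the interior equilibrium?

From dP/dt = 0 with P > 0: 0.0054N* = 0.45, so N* = 83.3.
Substitute into dN/dt = 0: 0.49(1 - 83.3/190) = 0.025P*.
The bracket is 0.561, giving P* = 0.275/0.025 = 11.

N* ≈ 83.3, P* ≈ 11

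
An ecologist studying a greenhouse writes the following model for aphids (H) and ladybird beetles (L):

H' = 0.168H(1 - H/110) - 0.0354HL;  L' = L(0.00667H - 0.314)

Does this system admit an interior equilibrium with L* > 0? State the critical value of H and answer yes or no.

The predator equation gives dL/dt > 0 only when H > 0.314/0.00667 = 47.1.
Without the predator, H → K = 110. Since 110 > 47.1, the predator can invade and persist.

Threshold H = 47.1; K > 47.1, so yes, the predator persists.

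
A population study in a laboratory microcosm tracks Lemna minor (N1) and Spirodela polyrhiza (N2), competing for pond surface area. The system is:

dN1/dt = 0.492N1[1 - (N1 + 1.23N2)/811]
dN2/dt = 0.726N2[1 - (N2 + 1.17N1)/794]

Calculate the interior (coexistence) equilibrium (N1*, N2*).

N1* ≈ 377, N2* ≈ 353

Setting both brackets to zero gives the nullclines N1 + 1.23N2 = 811 and 1.17N1 + N2 = 794.
Substituting N2 = 794 - 1.17N1 into the first: N1(1 - 1.23·1.17) = 811 - 1.23·794.
So N1* = -166/-0.439 = 377, and then N2* = 794 - 1.17·377 = 353.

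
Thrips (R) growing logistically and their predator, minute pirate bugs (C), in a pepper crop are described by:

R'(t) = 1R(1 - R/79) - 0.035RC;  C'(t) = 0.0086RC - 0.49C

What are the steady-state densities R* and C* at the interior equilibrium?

From dC/dt = 0 with C > 0: 0.0086R* = 0.49, so R* = 57.
Substitute into dR/dt = 0: 1(1 - 57/79) = 0.035C*.
The bracket is 0.279, giving C* = 0.279/0.035 = 7.97.

R* ≈ 57, C* ≈ 7.97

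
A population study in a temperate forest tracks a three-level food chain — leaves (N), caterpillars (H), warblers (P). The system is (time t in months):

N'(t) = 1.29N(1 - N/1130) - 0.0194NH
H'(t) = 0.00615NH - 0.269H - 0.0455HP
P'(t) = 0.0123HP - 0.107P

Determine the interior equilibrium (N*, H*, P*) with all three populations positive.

From dP/dt = 0: 0.0123H* = 0.107, so H* = 8.7.
From dN/dt = 0: 1.29(1 - N*/1130) = 0.0194·8.7, giving N* = 1130·(1 - 0.131) = 982.
From dH/dt = 0: 0.00615·982 - 0.269 = 0.0455P*, so P* = 5.77/0.0455 = 127.

N* ≈ 982, H* ≈ 8.7, P* ≈ 127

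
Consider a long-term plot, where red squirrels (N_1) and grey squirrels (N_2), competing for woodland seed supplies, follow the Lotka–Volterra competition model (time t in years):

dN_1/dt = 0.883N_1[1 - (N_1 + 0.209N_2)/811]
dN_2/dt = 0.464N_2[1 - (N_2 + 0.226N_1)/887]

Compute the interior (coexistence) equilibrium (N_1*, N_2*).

Setting both brackets to zero gives the nullclines N_1 + 0.209N_2 = 811 and 0.226N_1 + N_2 = 887.
Substituting N_2 = 887 - 0.226N_1 into the first: N_1(1 - 0.209·0.226) = 811 - 0.209·887.
So N_1* = 626/0.953 = 657, and then N_2* = 887 - 0.226·657 = 739.

N_1* ≈ 657, N_2* ≈ 739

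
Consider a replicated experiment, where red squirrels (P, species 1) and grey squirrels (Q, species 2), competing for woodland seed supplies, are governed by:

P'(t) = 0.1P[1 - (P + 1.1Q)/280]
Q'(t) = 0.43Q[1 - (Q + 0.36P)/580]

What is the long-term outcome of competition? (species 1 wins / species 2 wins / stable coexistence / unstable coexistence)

Compare the nullcline intercepts: K1/α12 = 280/1.1 = 255 < K2 = 580; K2/α21 = 580/0.36 = 1610 > K1 = 280.
Since the inequalities point opposite ways, species 2 can invade but species 1 cannot.

species 2 excludes species 1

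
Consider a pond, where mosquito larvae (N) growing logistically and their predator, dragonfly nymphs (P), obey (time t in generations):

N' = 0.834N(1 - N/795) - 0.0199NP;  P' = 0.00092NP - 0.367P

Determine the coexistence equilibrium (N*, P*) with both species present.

N* ≈ 399, P* ≈ 20.9

From dP/dt = 0 with P > 0: 0.00092N* = 0.367, so N* = 399.
Substitute into dN/dt = 0: 0.834(1 - 399/795) = 0.0199P*.
The bracket is 0.498, giving P* = 0.416/0.0199 = 20.9.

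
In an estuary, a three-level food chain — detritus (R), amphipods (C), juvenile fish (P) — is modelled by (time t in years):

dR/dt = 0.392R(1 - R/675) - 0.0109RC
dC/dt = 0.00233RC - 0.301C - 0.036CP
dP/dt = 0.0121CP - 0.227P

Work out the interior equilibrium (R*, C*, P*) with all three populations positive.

R* ≈ 323, C* ≈ 18.8, P* ≈ 12.5

From dP/dt = 0: 0.0121C* = 0.227, so C* = 18.8.
From dR/dt = 0: 0.392(1 - R*/675) = 0.0109·18.8, giving R* = 675·(1 - 0.522) = 323.
From dC/dt = 0: 0.00233·323 - 0.301 = 0.036P*, so P* = 0.451/0.036 = 12.5.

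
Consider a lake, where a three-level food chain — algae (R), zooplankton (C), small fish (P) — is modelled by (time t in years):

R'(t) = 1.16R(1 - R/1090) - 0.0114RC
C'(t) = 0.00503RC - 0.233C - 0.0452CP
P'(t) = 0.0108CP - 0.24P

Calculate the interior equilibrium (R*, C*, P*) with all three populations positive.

From dP/dt = 0: 0.0108C* = 0.24, so C* = 22.2.
From dR/dt = 0: 1.16(1 - R*/1090) = 0.0114·22.2, giving R* = 1090·(1 - 0.218) = 852.
From dC/dt = 0: 0.00503·852 - 0.233 = 0.0452P*, so P* = 4.05/0.0452 = 89.7.

R* ≈ 852, C* ≈ 22.2, P* ≈ 89.7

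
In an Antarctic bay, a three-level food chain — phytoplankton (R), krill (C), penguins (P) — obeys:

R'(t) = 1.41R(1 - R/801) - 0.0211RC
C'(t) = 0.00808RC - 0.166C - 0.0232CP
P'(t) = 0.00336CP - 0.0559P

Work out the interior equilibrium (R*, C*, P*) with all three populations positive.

From dP/dt = 0: 0.00336C* = 0.0559, so C* = 16.6.
From dR/dt = 0: 1.41(1 - R*/801) = 0.0211·16.6, giving R* = 801·(1 - 0.249) = 602.
From dC/dt = 0: 0.00808·602 - 0.166 = 0.0232P*, so P* = 4.69/0.0232 = 202.

R* ≈ 602, C* ≈ 16.6, P* ≈ 202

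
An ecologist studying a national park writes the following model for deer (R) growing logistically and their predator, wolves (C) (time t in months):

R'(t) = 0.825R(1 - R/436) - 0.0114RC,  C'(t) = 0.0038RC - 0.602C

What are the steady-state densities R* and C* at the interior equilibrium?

From dC/dt = 0 with C > 0: 0.0038R* = 0.602, so R* = 158.
Substitute into dR/dt = 0: 0.825(1 - 158/436) = 0.0114C*.
The bracket is 0.637, giving C* = 0.525/0.0114 = 46.1.

R* ≈ 158, C* ≈ 46.1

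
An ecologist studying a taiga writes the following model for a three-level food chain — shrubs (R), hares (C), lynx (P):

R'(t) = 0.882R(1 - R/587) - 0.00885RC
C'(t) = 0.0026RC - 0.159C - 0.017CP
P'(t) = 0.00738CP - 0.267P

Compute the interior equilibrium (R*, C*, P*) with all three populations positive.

From dP/dt = 0: 0.00738C* = 0.267, so C* = 36.2.
From dR/dt = 0: 0.882(1 - R*/587) = 0.00885·36.2, giving R* = 587·(1 - 0.363) = 374.
From dC/dt = 0: 0.0026·374 - 0.159 = 0.017P*, so P* = 0.813/0.017 = 47.8.

R* ≈ 374, C* ≈ 36.2, P* ≈ 47.8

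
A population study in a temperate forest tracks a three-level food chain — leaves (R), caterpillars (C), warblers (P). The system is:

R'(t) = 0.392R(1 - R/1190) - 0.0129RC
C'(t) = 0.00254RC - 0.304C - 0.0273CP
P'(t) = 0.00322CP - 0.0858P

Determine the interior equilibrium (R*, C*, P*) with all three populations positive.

R* ≈ 147, C* ≈ 26.6, P* ≈ 2.5

From dP/dt = 0: 0.00322C* = 0.0858, so C* = 26.6.
From dR/dt = 0: 0.392(1 - R*/1190) = 0.0129·26.6, giving R* = 1190·(1 - 0.877) = 147.
From dC/dt = 0: 0.00254·147 - 0.304 = 0.0273P*, so P* = 0.0682/0.0273 = 2.5.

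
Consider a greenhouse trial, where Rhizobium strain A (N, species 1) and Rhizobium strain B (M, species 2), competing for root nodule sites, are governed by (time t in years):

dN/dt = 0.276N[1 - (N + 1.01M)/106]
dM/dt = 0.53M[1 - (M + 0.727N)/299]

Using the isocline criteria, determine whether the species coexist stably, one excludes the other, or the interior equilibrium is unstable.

Compare the nullcline intercepts: K1/α12 = 106/1.01 = 105 < K2 = 299; K2/α21 = 299/0.727 = 411 > K1 = 106.
Since the inequalities point opposite ways, species 2 can invade but species 1 cannot.

species 2 excludes species 1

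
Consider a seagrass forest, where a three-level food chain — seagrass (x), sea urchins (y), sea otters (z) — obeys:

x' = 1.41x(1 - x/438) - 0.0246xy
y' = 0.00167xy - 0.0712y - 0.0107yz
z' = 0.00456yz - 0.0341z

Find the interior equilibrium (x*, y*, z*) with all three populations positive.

x* ≈ 381, y* ≈ 7.48, z* ≈ 52.8

From dz/dt = 0: 0.00456y* = 0.0341, so y* = 7.48.
From dx/dt = 0: 1.41(1 - x*/438) = 0.0246·7.48, giving x* = 438·(1 - 0.13) = 381.
From dy/dt = 0: 0.00167·381 - 0.0712 = 0.0107z*, so z* = 0.565/0.0107 = 52.8.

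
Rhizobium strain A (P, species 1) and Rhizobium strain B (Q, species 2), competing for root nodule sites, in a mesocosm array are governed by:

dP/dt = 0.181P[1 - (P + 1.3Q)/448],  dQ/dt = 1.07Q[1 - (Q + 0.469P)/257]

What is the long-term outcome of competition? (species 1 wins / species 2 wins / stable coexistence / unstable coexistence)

stable coexistence

Compare the nullcline intercepts: K1/α12 = 448/1.3 = 345 > K2 = 257; K2/α21 = 257/0.469 = 548 > K1 = 448.
Since both inequalities hold, each species can invade when rare, so the interior equilibrium is stable.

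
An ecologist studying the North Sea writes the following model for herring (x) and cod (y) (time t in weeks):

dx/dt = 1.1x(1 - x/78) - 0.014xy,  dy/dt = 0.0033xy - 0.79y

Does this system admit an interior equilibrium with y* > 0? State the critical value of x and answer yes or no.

Threshold x = 239; K < 239, so no, the predator goes extinct.

The predator equation gives dy/dt > 0 only when x > 0.79/0.0033 = 239.
Without the predator, x → K = 78. Since 78 < 239, the predator cannot invade.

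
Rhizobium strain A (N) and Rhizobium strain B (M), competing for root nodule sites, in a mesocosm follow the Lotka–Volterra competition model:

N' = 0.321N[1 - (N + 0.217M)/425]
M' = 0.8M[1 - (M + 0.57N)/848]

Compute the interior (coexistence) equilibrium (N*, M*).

Setting both brackets to zero gives the nullclines N + 0.217M = 425 and 0.57N + M = 848.
Substituting M = 848 - 0.57N into the first: N(1 - 0.217·0.57) = 425 - 0.217·848.
So N* = 241/0.876 = 275, and then M* = 848 - 0.57·275 = 691.

N* ≈ 275, M* ≈ 691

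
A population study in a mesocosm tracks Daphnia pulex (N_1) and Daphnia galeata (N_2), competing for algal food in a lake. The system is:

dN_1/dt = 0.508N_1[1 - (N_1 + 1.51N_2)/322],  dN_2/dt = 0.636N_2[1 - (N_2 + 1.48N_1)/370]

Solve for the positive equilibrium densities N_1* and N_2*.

N_1* ≈ 192, N_2* ≈ 86.3

Setting both brackets to zero gives the nullclines N_1 + 1.51N_2 = 322 and 1.48N_1 + N_2 = 370.
Substituting N_2 = 370 - 1.48N_1 into the first: N_1(1 - 1.51·1.48) = 322 - 1.51·370.
So N_1* = -237/-1.23 = 192, and then N_2* = 370 - 1.48·192 = 86.3.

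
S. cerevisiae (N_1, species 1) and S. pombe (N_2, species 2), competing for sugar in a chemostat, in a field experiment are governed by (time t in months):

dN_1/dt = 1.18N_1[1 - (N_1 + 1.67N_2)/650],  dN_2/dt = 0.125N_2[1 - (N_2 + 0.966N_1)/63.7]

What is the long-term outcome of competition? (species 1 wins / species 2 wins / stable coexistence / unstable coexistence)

Compare the nullcline intercepts: K1/α12 = 650/1.67 = 389 > K2 = 63.7; K2/α21 = 63.7/0.966 = 65.9 < K1 = 650.
Since the inequalities point opposite ways, species 1 can invade but species 2 cannot.

species 1 excludes species 2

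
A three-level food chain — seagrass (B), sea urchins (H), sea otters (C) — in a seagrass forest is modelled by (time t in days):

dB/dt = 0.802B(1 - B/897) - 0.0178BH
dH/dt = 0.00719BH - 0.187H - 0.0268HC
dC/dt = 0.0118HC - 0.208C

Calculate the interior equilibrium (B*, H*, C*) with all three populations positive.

From dC/dt = 0: 0.0118H* = 0.208, so H* = 17.6.
From dB/dt = 0: 0.802(1 - B*/897) = 0.0178·17.6, giving B* = 897·(1 - 0.391) = 546.
From dH/dt = 0: 0.00719·546 - 0.187 = 0.0268C*, so C* = 3.74/0.0268 = 140.

B* ≈ 546, H* ≈ 17.6, C* ≈ 140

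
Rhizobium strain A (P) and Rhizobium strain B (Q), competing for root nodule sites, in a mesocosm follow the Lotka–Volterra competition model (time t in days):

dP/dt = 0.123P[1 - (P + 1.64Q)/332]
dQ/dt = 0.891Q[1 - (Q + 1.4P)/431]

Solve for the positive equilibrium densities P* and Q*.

Setting both brackets to zero gives the nullclines P + 1.64Q = 332 and 1.4P + Q = 431.
Substituting Q = 431 - 1.4P into the first: P(1 - 1.64·1.4) = 332 - 1.64·431.
So P* = -375/-1.3 = 289, and then Q* = 431 - 1.4·289 = 26.1.

P* ≈ 289, Q* ≈ 26.1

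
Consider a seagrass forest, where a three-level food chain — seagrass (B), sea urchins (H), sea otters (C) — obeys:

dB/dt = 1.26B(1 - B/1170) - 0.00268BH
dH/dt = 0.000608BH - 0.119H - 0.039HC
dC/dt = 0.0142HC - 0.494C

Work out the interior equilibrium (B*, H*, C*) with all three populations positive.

From dC/dt = 0: 0.0142H* = 0.494, so H* = 34.8.
From dB/dt = 0: 1.26(1 - B*/1170) = 0.00268·34.8, giving B* = 1170·(1 - 0.074) = 1080.
From dH/dt = 0: 0.000608·1080 - 0.119 = 0.039C*, so C* = 0.54/0.039 = 13.8.

B* ≈ 1080, H* ≈ 34.8, C* ≈ 13.8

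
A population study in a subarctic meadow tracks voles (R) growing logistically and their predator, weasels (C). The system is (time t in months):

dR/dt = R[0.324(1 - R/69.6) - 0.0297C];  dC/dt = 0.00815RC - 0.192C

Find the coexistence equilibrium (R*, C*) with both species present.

R* ≈ 23.6, C* ≈ 7.22

From dC/dt = 0 with C > 0: 0.00815R* = 0.192, so R* = 23.6.
Substitute into dR/dt = 0: 0.324(1 - 23.6/69.6) = 0.0297C*.
The bracket is 0.662, giving C* = 0.214/0.0297 = 7.22.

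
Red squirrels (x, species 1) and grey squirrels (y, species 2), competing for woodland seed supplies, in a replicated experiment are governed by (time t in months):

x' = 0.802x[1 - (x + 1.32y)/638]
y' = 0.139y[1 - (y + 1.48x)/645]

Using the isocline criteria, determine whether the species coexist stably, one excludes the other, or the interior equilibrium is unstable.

unstable coexistence (outcome depends on initial conditions)

Compare the nullcline intercepts: K1/α12 = 638/1.32 = 483 < K2 = 645; K2/α21 = 645/1.48 = 436 < K1 = 638.
Since both are reversed, neither can invade when rare; the interior point is a saddle.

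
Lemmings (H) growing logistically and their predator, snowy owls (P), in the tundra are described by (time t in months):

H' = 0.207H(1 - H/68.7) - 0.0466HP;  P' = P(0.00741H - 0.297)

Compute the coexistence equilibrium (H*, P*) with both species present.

From dP/dt = 0 with P > 0: 0.00741H* = 0.297, so H* = 40.1.
Substitute into dH/dt = 0: 0.207(1 - 40.1/68.7) = 0.0466P*.
The bracket is 0.417, giving P* = 0.0862/0.0466 = 1.85.

H* ≈ 40.1, P* ≈ 1.85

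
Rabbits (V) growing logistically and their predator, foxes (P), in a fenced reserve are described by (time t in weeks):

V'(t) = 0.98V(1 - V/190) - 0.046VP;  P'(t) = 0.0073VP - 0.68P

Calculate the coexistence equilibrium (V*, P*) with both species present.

From dP/dt = 0 with P > 0: 0.0073V* = 0.68, so V* = 93.2.
Substitute into dV/dt = 0: 0.98(1 - 93.2/190) = 0.046P*.
The bracket is 0.51, giving P* = 0.5/0.046 = 10.9.

V* ≈ 93.2, P* ≈ 10.9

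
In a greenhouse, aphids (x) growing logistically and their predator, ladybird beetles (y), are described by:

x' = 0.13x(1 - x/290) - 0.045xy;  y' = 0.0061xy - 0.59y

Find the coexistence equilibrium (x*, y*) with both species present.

x* ≈ 96.7, y* ≈ 1.93

From dy/dt = 0 with y > 0: 0.0061x* = 0.59, so x* = 96.7.
Substitute into dx/dt = 0: 0.13(1 - 96.7/290) = 0.045y*.
The bracket is 0.666, giving y* = 0.0866/0.045 = 1.93.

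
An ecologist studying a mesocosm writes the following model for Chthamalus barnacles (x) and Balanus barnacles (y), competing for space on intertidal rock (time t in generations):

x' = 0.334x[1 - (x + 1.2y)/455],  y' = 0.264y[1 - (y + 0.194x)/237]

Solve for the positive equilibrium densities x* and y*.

x* ≈ 222, y* ≈ 194

Setting both brackets to zero gives the nullclines x + 1.2y = 455 and 0.194x + y = 237.
Substituting y = 237 - 0.194x into the first: x(1 - 1.2·0.194) = 455 - 1.2·237.
So x* = 171/0.767 = 222, and then y* = 237 - 0.194·222 = 194.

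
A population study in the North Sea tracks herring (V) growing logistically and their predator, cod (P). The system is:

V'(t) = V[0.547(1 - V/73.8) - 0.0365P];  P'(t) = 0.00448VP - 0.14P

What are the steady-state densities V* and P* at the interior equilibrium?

V* ≈ 31.3, P* ≈ 8.64

From dP/dt = 0 with P > 0: 0.00448V* = 0.14, so V* = 31.3.
Substitute into dV/dt = 0: 0.547(1 - 31.3/73.8) = 0.0365P*.
The bracket is 0.577, giving P* = 0.315/0.0365 = 8.64.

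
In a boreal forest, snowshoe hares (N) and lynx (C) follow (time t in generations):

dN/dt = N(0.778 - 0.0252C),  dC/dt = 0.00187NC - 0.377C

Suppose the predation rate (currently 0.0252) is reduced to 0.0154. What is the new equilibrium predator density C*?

C* ≈ 50.5

At the interior fixed point, setting dN/dt = 0 with N > 0 fixes C* = (prey growth rate)/(NC coefficient) — independent of the other coefficients.
With the change, C* = 0.778/0.0154 = 50.5; it rises from 30.9.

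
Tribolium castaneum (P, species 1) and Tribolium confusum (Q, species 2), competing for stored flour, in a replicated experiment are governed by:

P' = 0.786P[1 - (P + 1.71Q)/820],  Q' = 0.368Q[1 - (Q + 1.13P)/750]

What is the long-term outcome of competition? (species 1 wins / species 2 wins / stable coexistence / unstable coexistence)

Compare the nullcline intercepts: K1/α12 = 820/1.71 = 480 < K2 = 750; K2/α21 = 750/1.13 = 664 < K1 = 820.
Since both are reversed, neither can invade when rare; the interior point is a saddle.

unstable coexistence (outcome depends on initial conditions)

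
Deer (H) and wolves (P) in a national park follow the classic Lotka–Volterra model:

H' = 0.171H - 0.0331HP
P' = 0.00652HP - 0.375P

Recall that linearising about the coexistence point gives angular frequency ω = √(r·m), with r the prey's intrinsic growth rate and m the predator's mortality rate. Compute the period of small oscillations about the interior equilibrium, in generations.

T ≈ 24.8 generations

Here r = 0.171 and m = 0.375, so r·m = 0.0641.
ω = √0.0641 = 0.253 per generation, hence T = 2π/ω ≈ 24.8 generations.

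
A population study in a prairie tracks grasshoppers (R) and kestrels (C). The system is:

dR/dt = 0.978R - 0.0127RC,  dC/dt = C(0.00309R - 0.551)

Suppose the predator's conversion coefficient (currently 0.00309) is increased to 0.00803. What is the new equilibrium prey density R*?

R* ≈ 68.6

At the interior fixed point, setting dC/dt = 0 with C > 0 fixes R* = (predator death rate)/(RC coefficient) — independent of the other coefficients.
With the change, R* = 0.551/0.00803 = 68.6; it falls from 178.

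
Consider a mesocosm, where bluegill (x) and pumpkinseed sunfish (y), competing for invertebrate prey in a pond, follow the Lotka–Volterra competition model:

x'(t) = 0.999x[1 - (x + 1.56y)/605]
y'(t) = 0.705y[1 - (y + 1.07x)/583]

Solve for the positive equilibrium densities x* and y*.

x* ≈ 455, y* ≈ 96.2

Setting both brackets to zero gives the nullclines x + 1.56y = 605 and 1.07x + y = 583.
Substituting y = 583 - 1.07x into the first: x(1 - 1.56·1.07) = 605 - 1.56·583.
So x* = -304/-0.669 = 455, and then y* = 583 - 1.07·455 = 96.2.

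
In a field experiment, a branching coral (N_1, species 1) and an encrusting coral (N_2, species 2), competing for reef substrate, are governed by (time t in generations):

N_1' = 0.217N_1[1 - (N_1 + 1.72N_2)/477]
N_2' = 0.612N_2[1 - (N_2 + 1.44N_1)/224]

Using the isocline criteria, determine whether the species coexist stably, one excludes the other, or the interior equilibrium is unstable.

species 1 excludes species 2

Compare the nullcline intercepts: K1/α12 = 477/1.72 = 277 > K2 = 224; K2/α21 = 224/1.44 = 156 < K1 = 477.
Since the inequalities point opposite ways, species 1 can invade but species 2 cannot.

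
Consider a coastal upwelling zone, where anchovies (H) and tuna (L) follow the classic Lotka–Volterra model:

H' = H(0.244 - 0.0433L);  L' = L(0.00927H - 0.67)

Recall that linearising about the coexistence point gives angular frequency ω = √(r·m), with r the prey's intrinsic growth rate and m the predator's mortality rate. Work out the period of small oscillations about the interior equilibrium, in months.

T ≈ 15.5 months

Here r = 0.244 and m = 0.67, so r·m = 0.163.
ω = √0.163 = 0.404 per month, hence T = 2π/ω ≈ 15.5 months.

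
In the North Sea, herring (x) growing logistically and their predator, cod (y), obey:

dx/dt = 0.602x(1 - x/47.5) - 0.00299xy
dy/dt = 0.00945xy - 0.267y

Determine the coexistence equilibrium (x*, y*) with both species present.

x* ≈ 28.3, y* ≈ 81.6

From dy/dt = 0 with y > 0: 0.00945x* = 0.267, so x* = 28.3.
Substitute into dx/dt = 0: 0.602(1 - 28.3/47.5) = 0.00299y*.
The bracket is 0.405, giving y* = 0.244/0.00299 = 81.6.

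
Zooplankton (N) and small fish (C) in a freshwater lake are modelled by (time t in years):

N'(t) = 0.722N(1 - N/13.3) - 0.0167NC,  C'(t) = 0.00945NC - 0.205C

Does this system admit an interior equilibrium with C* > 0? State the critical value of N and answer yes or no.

The predator equation gives dC/dt > 0 only when N > 0.205/0.00945 = 21.7.
Without the predator, N → K = 13.3. Since 13.3 < 21.7, the predator cannot invade.

Threshold N = 21.7; K < 21.7, so no, the predator goes extinct.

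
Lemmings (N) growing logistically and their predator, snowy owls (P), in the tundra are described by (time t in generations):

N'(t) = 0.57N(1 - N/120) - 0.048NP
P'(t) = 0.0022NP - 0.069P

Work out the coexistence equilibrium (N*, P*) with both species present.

N* ≈ 31.4, P* ≈ 8.77

From dP/dt = 0 with P > 0: 0.0022N* = 0.069, so N* = 31.4.
Substitute into dN/dt = 0: 0.57(1 - 31.4/120) = 0.048P*.
The bracket is 0.739, giving P* = 0.421/0.048 = 8.77.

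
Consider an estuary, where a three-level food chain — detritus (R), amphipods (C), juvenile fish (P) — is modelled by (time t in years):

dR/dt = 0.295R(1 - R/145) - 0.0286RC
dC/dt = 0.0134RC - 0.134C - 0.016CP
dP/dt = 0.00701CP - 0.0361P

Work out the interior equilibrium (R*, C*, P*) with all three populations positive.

From dP/dt = 0: 0.00701C* = 0.0361, so C* = 5.15.
From dR/dt = 0: 0.295(1 - R*/145) = 0.0286·5.15, giving R* = 145·(1 - 0.499) = 72.6.
From dC/dt = 0: 0.0134·72.6 - 0.134 = 0.016P*, so P* = 0.839/0.016 = 52.4.

R* ≈ 72.6, C* ≈ 5.15, P* ≈ 52.4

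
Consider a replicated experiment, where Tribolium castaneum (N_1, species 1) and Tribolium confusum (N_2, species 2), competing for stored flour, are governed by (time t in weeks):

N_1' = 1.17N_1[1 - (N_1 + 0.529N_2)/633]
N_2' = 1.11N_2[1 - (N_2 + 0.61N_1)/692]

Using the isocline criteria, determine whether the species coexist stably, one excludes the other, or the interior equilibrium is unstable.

stable coexistence

Compare the nullcline intercepts: K1/α12 = 633/0.529 = 1200 > K2 = 692; K2/α21 = 692/0.61 = 1130 > K1 = 633.
Since both inequalities hold, each species can invade when rare, so the interior equilibrium is stable.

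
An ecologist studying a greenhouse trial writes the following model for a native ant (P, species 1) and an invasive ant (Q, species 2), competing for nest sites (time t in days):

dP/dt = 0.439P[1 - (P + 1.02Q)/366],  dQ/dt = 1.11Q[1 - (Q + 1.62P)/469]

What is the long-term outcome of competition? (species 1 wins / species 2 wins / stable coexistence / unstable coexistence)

Compare the nullcline intercepts: K1/α12 = 366/1.02 = 359 < K2 = 469; K2/α21 = 469/1.62 = 290 < K1 = 366.
Since both are reversed, neither can invade when rare; the interior point is a saddle.

unstable coexistence (outcome depends on initial conditions)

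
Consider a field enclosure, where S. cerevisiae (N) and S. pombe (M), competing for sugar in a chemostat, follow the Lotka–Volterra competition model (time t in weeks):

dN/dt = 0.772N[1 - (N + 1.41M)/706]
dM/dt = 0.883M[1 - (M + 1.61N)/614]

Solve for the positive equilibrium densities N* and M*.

N* ≈ 126, M* ≈ 412

Setting both brackets to zero gives the nullclines N + 1.41M = 706 and 1.61N + M = 614.
Substituting M = 614 - 1.61N into the first: N(1 - 1.41·1.61) = 706 - 1.41·614.
So N* = -160/-1.27 = 126, and then M* = 614 - 1.61·126 = 412.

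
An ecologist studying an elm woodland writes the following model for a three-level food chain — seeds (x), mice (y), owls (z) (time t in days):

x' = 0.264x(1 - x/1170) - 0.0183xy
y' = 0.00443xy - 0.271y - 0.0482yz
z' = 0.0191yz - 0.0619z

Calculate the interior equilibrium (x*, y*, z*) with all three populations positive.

x* ≈ 907, y* ≈ 3.24, z* ≈ 77.8

From dz/dt = 0: 0.0191y* = 0.0619, so y* = 3.24.
From dx/dt = 0: 0.264(1 - x*/1170) = 0.0183·3.24, giving x* = 1170·(1 - 0.225) = 907.
From dy/dt = 0: 0.00443·907 - 0.271 = 0.0482z*, so z* = 3.75/0.0482 = 77.8.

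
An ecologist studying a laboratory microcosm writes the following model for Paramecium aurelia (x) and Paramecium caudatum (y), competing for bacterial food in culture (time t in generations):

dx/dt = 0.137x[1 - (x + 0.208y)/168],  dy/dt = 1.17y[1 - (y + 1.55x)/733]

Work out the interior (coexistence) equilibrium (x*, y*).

x* ≈ 22.9, y* ≈ 697

Setting both brackets to zero gives the nullclines x + 0.208y = 168 and 1.55x + y = 733.
Substituting y = 733 - 1.55x into the first: x(1 - 0.208·1.55) = 168 - 0.208·733.
So x* = 15.5/0.678 = 22.9, and then y* = 733 - 1.55·22.9 = 697.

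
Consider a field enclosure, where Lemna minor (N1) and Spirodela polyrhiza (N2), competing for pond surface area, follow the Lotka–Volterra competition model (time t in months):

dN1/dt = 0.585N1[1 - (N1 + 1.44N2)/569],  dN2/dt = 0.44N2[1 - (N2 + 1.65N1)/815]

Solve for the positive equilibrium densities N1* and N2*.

N1* ≈ 439, N2* ≈ 90

Setting both brackets to zero gives the nullclines N1 + 1.44N2 = 569 and 1.65N1 + N2 = 815.
Substituting N2 = 815 - 1.65N1 into the first: N1(1 - 1.44·1.65) = 569 - 1.44·815.
So N1* = -605/-1.38 = 439, and then N2* = 815 - 1.65·439 = 90.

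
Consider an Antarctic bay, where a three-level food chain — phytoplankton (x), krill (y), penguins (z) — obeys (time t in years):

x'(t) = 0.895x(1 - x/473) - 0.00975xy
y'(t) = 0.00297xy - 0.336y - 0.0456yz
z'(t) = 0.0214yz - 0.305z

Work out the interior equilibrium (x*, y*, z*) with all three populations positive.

From dz/dt = 0: 0.0214y* = 0.305, so y* = 14.3.
From dx/dt = 0: 0.895(1 - x*/473) = 0.00975·14.3, giving x* = 473·(1 - 0.155) = 400.
From dy/dt = 0: 0.00297·400 - 0.336 = 0.0456z*, so z* = 0.851/0.0456 = 18.7.

x* ≈ 400, y* ≈ 14.3, z* ≈ 18.7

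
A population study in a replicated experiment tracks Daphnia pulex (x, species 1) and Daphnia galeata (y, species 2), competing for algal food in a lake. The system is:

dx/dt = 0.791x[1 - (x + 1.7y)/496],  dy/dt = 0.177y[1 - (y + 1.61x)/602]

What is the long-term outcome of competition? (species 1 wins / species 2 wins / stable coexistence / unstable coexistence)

unstable coexistence (outcome depends on initial conditions)

Compare the nullcline intercepts: K1/α12 = 496/1.7 = 292 < K2 = 602; K2/α21 = 602/1.61 = 374 < K1 = 496.
Since both are reversed, neither can invade when rare; the interior point is a saddle.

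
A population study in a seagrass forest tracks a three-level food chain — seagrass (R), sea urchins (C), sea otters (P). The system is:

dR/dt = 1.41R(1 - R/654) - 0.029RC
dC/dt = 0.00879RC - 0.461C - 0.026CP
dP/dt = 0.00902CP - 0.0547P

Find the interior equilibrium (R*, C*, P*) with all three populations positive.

From dP/dt = 0: 0.00902C* = 0.0547, so C* = 6.06.
From dR/dt = 0: 1.41(1 - R*/654) = 0.029·6.06, giving R* = 654·(1 - 0.125) = 572.
From dC/dt = 0: 0.00879·572 - 0.461 = 0.026P*, so P* = 4.57/0.026 = 176.

R* ≈ 572, C* ≈ 6.06, P* ≈ 176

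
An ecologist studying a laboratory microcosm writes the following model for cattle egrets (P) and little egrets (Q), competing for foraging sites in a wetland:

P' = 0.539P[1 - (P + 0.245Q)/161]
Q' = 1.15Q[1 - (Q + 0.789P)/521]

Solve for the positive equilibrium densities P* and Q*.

P* ≈ 41.3, Q* ≈ 488

Setting both brackets to zero gives the nullclines P + 0.245Q = 161 and 0.789P + Q = 521.
Substituting Q = 521 - 0.789P into the first: P(1 - 0.245·0.789) = 161 - 0.245·521.
So P* = 33.4/0.807 = 41.3, and then Q* = 521 - 0.789·41.3 = 488.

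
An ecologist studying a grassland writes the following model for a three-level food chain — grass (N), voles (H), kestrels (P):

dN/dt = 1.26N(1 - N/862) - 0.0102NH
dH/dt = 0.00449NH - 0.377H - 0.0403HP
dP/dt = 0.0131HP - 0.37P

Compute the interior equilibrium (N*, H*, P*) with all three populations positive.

N* ≈ 665, H* ≈ 28.2, P* ≈ 64.7

From dP/dt = 0: 0.0131H* = 0.37, so H* = 28.2.
From dN/dt = 0: 1.26(1 - N*/862) = 0.0102·28.2, giving N* = 862·(1 - 0.229) = 665.
From dH/dt = 0: 0.00449·665 - 0.377 = 0.0403P*, so P* = 2.61/0.0403 = 64.7.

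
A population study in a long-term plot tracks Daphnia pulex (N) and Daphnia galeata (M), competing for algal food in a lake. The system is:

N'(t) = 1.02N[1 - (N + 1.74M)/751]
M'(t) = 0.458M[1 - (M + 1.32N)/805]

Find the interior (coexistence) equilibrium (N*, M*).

N* ≈ 501, M* ≈ 144

Setting both brackets to zero gives the nullclines N + 1.74M = 751 and 1.32N + M = 805.
Substituting M = 805 - 1.32N into the first: N(1 - 1.74·1.32) = 751 - 1.74·805.
So N* = -650/-1.3 = 501, and then M* = 805 - 1.32·501 = 144.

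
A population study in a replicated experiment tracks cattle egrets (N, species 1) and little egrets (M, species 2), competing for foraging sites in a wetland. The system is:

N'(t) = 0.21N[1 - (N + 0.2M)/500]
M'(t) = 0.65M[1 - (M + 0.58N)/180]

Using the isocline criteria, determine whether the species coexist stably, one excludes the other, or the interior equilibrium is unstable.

Compare the nullcline intercepts: K1/α12 = 500/0.2 = 2500 > K2 = 180; K2/α21 = 180/0.58 = 310 < K1 = 500.
Since the inequalities point opposite ways, species 1 can invade but species 2 cannot.

species 1 excludes species 2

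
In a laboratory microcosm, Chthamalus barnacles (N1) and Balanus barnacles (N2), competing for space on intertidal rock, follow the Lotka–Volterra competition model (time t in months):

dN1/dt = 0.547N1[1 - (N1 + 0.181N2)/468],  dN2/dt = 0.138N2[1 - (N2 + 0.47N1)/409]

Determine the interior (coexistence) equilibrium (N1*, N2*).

Setting both brackets to zero gives the nullclines N1 + 0.181N2 = 468 and 0.47N1 + N2 = 409.
Substituting N2 = 409 - 0.47N1 into the first: N1(1 - 0.181·0.47) = 468 - 0.181·409.
So N1* = 394/0.915 = 431, and then N2* = 409 - 0.47·431 = 207.

N1* ≈ 431, N2* ≈ 207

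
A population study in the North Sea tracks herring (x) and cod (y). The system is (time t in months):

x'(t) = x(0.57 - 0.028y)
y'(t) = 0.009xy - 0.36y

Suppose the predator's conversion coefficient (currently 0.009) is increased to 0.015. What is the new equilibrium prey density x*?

At the interior fixed point, setting dy/dt = 0 with y > 0 fixes x* = (predator death rate)/(xy coefficient) — independent of the other coefficients.
With the change, x* = 0.36/0.015 = 24; it falls from 40.

x* ≈ 24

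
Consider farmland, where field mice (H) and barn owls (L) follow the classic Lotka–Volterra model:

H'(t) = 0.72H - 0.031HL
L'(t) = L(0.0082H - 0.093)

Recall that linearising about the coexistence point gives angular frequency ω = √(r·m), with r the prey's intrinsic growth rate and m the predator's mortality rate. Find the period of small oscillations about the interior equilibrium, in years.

T ≈ 24.3 years

Here r = 0.72 and m = 0.093, so r·m = 0.067.
ω = √0.067 = 0.259 per year, hence T = 2π/ω ≈ 24.3 years.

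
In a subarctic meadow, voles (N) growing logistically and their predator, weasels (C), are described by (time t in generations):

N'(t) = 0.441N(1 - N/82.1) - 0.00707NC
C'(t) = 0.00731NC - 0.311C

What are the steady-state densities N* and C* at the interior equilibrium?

From dC/dt = 0 with C > 0: 0.00731N* = 0.311, so N* = 42.5.
Substitute into dN/dt = 0: 0.441(1 - 42.5/82.1) = 0.00707C*.
The bracket is 0.482, giving C* = 0.212/0.00707 = 30.1.

N* ≈ 42.5, C* ≈ 30.1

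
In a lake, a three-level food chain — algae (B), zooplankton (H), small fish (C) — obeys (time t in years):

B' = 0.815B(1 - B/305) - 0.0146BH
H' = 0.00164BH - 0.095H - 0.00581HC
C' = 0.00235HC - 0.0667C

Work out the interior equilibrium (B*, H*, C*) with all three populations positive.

From dC/dt = 0: 0.00235H* = 0.0667, so H* = 28.4.
From dB/dt = 0: 0.815(1 - B*/305) = 0.0146·28.4, giving B* = 305·(1 - 0.508) = 150.
From dH/dt = 0: 0.00164·150 - 0.095 = 0.00581C*, so C* = 0.151/0.00581 = 26.

B* ≈ 150, H* ≈ 28.4, C* ≈ 26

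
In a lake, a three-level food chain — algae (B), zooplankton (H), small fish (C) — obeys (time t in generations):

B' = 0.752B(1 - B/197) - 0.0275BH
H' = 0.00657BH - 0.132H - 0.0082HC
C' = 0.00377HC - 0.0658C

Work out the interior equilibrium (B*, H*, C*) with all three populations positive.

B* ≈ 71.3, H* ≈ 17.5, C* ≈ 41

From dC/dt = 0: 0.00377H* = 0.0658, so H* = 17.5.
From dB/dt = 0: 0.752(1 - B*/197) = 0.0275·17.5, giving B* = 197·(1 - 0.638) = 71.3.
From dH/dt = 0: 0.00657·71.3 - 0.132 = 0.0082C*, so C* = 0.336/0.0082 = 41.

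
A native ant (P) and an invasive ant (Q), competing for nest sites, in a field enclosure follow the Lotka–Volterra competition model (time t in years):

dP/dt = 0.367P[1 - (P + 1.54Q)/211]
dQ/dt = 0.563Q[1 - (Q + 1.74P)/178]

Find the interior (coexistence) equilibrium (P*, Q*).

Setting both brackets to zero gives the nullclines P + 1.54Q = 211 and 1.74P + Q = 178.
Substituting Q = 178 - 1.74P into the first: P(1 - 1.54·1.74) = 211 - 1.54·178.
So P* = -63.1/-1.68 = 37.6, and then Q* = 178 - 1.74·37.6 = 113.

P* ≈ 37.6, Q* ≈ 113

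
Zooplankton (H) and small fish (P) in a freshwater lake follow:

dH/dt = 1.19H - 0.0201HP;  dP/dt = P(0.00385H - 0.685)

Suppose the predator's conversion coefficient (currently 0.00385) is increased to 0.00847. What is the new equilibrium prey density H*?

H* ≈ 80.9

At the interior fixed point, setting dP/dt = 0 with P > 0 fixes H* = (predator death rate)/(HP coefficient) — independent of the other coefficients.
With the change, H* = 0.685/0.00847 = 80.9; it falls from 178.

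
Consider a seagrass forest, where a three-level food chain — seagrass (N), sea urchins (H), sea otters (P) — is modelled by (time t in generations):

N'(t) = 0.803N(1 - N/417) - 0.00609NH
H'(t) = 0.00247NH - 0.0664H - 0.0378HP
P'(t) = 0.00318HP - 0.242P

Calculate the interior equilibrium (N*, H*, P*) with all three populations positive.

N* ≈ 176, H* ≈ 76.1, P* ≈ 9.77

From dP/dt = 0: 0.00318H* = 0.242, so H* = 76.1.
From dN/dt = 0: 0.803(1 - N*/417) = 0.00609·76.1, giving N* = 417·(1 - 0.577) = 176.
From dH/dt = 0: 0.00247·176 - 0.0664 = 0.0378P*, so P* = 0.369/0.0378 = 9.77.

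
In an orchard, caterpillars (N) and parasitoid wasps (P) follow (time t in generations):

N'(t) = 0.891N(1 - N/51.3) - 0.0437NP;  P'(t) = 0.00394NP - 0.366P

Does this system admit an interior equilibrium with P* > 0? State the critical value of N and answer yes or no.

Threshold N = 92.9; K < 92.9, so no, the predator goes extinct.

The predator equation gives dP/dt > 0 only when N > 0.366/0.00394 = 92.9.
Without the predator, N → K = 51.3. Since 51.3 < 92.9, the predator cannot invade.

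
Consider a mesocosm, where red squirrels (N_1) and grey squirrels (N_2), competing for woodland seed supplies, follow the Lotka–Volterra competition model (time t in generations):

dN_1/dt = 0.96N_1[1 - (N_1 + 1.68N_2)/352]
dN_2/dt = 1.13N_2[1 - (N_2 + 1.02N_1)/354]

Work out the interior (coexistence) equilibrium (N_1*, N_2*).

N_1* ≈ 340, N_2* ≈ 7.06

Setting both brackets to zero gives the nullclines N_1 + 1.68N_2 = 352 and 1.02N_1 + N_2 = 354.
Substituting N_2 = 354 - 1.02N_1 into the first: N_1(1 - 1.68·1.02) = 352 - 1.68·354.
So N_1* = -243/-0.714 = 340, and then N_2* = 354 - 1.02·340 = 7.06.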